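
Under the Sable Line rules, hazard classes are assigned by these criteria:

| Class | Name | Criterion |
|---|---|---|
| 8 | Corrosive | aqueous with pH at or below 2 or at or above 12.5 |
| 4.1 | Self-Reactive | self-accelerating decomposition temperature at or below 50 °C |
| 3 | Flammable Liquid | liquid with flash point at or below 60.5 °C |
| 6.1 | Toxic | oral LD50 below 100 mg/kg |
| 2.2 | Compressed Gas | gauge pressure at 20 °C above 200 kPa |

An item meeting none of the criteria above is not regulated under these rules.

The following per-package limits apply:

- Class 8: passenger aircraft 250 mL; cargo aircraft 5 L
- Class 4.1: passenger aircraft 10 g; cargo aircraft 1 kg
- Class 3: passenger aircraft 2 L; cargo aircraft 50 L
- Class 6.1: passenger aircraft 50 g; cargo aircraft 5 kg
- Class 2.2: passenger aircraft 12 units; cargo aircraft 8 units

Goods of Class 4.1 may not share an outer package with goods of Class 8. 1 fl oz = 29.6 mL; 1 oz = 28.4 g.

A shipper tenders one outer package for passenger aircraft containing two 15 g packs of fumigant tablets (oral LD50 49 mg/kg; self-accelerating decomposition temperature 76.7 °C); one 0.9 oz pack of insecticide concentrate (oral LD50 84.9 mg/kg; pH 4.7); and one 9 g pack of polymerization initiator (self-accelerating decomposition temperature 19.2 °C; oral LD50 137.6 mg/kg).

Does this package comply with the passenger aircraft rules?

Oral LD50 49 mg/kg meets the Class 6.1 criterion (Toxic), so the fumigant tablets are Class 6.1.
The insecticide concentrate has oral LD50 84.9 mg/kg, which is < 100 mg/kg, so it is Class 6.1 (Toxic).
Self-accelerating decomposition temperature 19.2 °C meets the Class 4.1 criterion (Self-Reactive), so the polymerization initiator is Class 4.1.
Class 6.1 net quantity: (two 15 g packs = 30 g) + (one 0.9 oz pack = 25.56 g) = 55.56 g.
55.56 g > 50 g (passenger aircraft limit, Class 6.1) — over the limit.
Class 4.1 quantity: 9 g.
9 g ≤ 10 g (passenger aircraft limit, Class 4.1) — within limit.
The segregation rule (Class 4.1 with Class 8) does not apply to Class 6.1 with Class 4.1.

No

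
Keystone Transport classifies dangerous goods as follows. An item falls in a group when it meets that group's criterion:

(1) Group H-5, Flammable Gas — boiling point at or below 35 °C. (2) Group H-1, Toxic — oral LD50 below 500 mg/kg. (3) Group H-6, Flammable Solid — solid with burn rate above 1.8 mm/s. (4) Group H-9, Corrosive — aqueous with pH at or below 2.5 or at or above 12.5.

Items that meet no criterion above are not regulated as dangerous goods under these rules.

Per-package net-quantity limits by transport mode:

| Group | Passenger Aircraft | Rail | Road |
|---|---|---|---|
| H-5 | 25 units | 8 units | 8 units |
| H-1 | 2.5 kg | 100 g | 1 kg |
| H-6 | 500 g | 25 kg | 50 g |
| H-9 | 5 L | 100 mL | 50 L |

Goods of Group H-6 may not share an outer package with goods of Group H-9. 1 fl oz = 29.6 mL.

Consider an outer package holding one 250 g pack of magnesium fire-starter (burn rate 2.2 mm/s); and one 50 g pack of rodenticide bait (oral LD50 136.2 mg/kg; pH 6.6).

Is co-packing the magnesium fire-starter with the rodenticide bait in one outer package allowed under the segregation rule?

The magnesium fire-starter has burn rate 2.2 mm/s, which is > 1.8 mm/s, so it is Group H-6 (Flammable Solid).
Oral LD50 136.2 mg/kg meets the Group H-1 criterion (Toxic), so the rodenticide bait is Group H-1.
No segregation rule bars Group H-6 with Group H-1.

Yes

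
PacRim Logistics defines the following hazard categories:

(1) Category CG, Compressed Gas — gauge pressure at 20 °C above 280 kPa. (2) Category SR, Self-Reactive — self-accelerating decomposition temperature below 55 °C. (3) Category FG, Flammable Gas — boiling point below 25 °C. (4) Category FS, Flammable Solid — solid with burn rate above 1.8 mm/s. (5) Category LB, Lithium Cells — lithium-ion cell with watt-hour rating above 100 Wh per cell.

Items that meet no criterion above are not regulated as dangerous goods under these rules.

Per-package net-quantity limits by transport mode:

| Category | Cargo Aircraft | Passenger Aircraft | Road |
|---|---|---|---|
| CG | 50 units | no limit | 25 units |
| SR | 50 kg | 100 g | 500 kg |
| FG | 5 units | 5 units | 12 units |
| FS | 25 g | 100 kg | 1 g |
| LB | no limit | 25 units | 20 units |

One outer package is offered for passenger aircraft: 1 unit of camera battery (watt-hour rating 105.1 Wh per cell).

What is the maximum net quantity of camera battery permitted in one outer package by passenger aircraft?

The camera battery has watt-hour rating 105.1 Wh per cell, which is > 100 Wh per cell, so it is Category LB (Lithium Cells).
The passenger aircraft limit for Category LB is 25 units.

25 units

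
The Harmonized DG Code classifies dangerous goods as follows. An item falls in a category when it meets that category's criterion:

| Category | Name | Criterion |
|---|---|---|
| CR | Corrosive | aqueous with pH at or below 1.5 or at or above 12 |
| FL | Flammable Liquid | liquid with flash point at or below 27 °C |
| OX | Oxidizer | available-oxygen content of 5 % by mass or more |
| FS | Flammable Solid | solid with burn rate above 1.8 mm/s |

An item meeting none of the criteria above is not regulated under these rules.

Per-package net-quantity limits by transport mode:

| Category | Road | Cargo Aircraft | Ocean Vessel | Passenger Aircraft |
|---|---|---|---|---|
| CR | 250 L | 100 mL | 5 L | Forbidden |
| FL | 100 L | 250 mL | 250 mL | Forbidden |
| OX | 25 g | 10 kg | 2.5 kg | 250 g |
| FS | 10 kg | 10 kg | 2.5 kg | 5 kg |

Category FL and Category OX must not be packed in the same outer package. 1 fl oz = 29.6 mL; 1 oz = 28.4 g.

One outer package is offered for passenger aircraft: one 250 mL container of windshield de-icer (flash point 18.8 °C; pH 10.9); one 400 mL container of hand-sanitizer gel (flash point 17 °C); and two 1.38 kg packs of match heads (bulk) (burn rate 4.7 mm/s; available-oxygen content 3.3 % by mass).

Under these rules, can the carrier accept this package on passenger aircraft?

The windshield de-icer has flash point 18.8 °C, which is ≤ 27 °C, so it is Category FL (Flammable Liquid).
Flash point 17 °C meets the Category FL criterion (Flammable Liquid), so the hand-sanitizer gel is Category FL.
Match heads (bulk): burn rate 4.7 mm/s > 1.8 mm/s → Category FS (Flammable Solid).
Total Category FL: 250 mL + 400 mL = 650 mL.
Category FL is Forbidden by passenger aircraft.
Category FS quantity: two 1.38 kg packs = 2.76 kg.
2.76 kg ≤ 5 kg (passenger aircraft limit, Category FS) — within limit.
The segregation rule (Category FL with Category OX) does not apply to Category FL with Category FS.

No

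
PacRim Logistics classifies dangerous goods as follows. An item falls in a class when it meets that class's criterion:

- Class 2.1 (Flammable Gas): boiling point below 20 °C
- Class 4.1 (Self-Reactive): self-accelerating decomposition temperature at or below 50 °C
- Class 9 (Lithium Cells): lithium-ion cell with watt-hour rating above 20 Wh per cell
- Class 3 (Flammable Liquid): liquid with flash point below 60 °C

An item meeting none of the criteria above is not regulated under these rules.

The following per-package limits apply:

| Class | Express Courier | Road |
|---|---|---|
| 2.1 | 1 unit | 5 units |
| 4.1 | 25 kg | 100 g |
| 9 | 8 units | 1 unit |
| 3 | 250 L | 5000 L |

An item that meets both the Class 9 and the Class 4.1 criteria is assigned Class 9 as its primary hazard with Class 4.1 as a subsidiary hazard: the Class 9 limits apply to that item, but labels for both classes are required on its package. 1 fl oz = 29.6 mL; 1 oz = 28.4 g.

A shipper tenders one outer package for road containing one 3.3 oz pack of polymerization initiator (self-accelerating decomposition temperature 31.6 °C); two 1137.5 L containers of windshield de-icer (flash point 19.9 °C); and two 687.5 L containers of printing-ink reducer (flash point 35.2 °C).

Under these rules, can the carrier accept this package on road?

Yes

The polymerization initiator has self-accelerating decomposition temperature 31.6 °C, which is ≤ 50 °C, so it is Class 4.1 (Self-Reactive).
Flash point 19.9 °C meets the Class 3 criterion (Flammable Liquid), so the windshield de-icer is Class 3.
With flash point 35.2 °C (< 60 °C), the printing-ink reducer falls in Class 3.
Total Class 3: (two 1137.5 L containers = 2275 L) + (two 687.5 L containers = 1375 L) = 3650 L.
That is within the Class 3 road limit of 5000 L.
Class 4.1 quantity: one 3.3 oz pack = 93.72 g.
93.72 g ≤ 100 g (road limit, Class 4.1) — within limit.
Every hazard class is within its road limit and no segregation rule is violated.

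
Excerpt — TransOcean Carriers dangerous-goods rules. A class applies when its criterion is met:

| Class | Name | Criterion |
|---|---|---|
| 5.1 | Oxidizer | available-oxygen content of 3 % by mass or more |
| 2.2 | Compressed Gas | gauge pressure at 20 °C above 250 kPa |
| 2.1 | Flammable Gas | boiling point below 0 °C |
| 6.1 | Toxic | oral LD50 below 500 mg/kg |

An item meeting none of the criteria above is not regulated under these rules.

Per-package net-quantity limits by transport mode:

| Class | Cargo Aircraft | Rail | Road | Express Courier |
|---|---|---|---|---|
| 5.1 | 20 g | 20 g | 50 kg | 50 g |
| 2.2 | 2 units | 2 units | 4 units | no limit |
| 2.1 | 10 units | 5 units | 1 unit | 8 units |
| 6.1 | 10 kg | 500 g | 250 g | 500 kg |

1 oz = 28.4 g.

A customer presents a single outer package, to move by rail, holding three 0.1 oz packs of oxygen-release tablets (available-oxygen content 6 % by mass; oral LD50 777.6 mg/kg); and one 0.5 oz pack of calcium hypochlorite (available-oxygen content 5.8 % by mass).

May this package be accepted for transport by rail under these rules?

No

Oxygen-release tablets: available-oxygen content 6 % by mass ≥ 3 % by mass → Class 5.1 (Oxidizer).
Available-oxygen content 5.8 % by mass meets the Class 5.1 criterion (Oxidizer), so the calcium hypochlorite is Class 5.1.
Total Class 5.1: (three 0.1 oz packs = 8.52 g) + (one 0.5 oz pack = 14.2 g) = 22.72 g.
22.72 g > 20 g (rail limit, Class 5.1) — over the limit.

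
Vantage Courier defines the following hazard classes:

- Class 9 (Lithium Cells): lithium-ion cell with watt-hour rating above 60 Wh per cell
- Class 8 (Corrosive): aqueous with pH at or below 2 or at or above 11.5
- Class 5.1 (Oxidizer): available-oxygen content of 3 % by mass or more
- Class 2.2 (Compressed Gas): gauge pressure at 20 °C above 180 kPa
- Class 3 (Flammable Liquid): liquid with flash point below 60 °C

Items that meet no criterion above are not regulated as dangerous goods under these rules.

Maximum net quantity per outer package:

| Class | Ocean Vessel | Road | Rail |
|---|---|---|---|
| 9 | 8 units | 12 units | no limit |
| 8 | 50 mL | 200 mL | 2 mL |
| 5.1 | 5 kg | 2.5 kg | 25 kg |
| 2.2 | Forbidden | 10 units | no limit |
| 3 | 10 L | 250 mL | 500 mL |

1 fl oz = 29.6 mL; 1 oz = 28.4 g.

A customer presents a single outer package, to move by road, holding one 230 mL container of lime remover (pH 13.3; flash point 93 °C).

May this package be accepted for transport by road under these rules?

pH 13.3 meets the Class 8 criterion (Corrosive), so the lime remover is Class 8.
Class 8 quantity: 230 mL.
230 mL exceeds the road limit of 200 mL for Class 8.

No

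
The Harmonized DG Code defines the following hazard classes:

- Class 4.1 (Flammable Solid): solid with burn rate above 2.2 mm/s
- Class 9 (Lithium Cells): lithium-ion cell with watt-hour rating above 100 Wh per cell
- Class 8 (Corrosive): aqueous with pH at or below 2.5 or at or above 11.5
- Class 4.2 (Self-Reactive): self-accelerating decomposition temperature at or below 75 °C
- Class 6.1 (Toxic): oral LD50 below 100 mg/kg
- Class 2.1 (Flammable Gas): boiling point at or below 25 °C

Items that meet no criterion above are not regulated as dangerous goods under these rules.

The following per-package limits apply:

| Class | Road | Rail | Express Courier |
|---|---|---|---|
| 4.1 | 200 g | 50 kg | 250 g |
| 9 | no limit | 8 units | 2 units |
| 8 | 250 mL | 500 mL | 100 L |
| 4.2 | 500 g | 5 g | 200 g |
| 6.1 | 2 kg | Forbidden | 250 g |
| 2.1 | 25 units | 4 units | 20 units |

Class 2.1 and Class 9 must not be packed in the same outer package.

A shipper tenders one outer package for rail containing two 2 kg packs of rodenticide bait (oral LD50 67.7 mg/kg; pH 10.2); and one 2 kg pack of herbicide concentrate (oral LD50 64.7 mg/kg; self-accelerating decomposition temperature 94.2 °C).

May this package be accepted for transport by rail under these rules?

With oral LD50 67.7 mg/kg (< 100 mg/kg), the rodenticide bait falls in Class 6.1.
With oral LD50 64.7 mg/kg (< 100 mg/kg), the herbicide concentrate falls in Class 6.1.
Total Class 6.1: (two 2 kg packs = 4 kg) + 2 kg = 6 kg.
By rail, Class 6.1 is Forbidden regardless of quantity.

No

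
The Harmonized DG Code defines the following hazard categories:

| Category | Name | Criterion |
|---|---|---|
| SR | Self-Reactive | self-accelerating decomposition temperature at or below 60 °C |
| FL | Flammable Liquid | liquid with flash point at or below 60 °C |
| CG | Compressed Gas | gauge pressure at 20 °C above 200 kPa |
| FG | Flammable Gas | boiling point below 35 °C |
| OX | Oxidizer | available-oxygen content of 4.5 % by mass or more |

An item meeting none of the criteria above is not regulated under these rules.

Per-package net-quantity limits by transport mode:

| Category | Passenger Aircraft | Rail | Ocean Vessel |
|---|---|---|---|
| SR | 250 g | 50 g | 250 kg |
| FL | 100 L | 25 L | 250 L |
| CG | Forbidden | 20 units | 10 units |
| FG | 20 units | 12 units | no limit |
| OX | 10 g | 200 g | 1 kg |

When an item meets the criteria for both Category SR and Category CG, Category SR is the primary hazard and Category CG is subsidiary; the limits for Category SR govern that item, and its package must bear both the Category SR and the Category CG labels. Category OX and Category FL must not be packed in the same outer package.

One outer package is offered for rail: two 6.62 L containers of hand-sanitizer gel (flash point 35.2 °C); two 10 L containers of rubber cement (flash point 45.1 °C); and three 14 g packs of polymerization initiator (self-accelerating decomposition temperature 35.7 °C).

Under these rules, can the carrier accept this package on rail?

No

Hand-sanitizer gel: flash point 35.2 °C ≤ 60 °C → Category FL (Flammable Liquid).
Flash point 45.1 °C meets the Category FL criterion (Flammable Liquid), so the rubber cement is Category FL.
The polymerization initiator has self-accelerating decomposition temperature 35.7 °C, which is ≤ 60 °C, so it is Category SR (Self-Reactive).
Total Category FL: (two 6.62 L containers = 13.24 L) + (two 10 L containers = 20 L) = 33.24 L.
33.24 L exceeds the rail limit of 25 L for Category FL.
Category SR quantity: three 14 g packs = 42 g.
42 g ≤ 50 g (rail limit, Category SR) — within limit.
The segregation rule (Category OX with Category FL) does not apply to Category FL with Category SR.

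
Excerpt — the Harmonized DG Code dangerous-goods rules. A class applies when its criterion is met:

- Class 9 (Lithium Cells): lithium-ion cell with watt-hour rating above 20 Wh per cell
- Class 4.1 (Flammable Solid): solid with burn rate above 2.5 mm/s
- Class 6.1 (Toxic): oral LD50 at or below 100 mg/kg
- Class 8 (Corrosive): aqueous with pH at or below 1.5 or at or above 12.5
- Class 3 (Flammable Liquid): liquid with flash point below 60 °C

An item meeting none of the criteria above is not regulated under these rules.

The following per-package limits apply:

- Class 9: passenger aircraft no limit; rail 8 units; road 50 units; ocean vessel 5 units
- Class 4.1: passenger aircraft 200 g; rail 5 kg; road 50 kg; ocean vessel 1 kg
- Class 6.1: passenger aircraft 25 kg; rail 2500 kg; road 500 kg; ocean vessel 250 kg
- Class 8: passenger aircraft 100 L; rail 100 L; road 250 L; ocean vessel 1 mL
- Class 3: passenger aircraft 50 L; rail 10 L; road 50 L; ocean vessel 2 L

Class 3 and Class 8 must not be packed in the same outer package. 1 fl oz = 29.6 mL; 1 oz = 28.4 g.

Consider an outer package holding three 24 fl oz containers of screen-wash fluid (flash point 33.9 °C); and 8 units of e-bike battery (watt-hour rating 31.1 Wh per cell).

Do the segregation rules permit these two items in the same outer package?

With flash point 33.9 °C (< 60 °C), the screen-wash fluid falls in Class 3.
E-bike battery: watt-hour rating 31.1 Wh per cell > 20 Wh per cell → Class 9 (Lithium Cells).
No segregation rule bars Class 3 with Class 9.

Yes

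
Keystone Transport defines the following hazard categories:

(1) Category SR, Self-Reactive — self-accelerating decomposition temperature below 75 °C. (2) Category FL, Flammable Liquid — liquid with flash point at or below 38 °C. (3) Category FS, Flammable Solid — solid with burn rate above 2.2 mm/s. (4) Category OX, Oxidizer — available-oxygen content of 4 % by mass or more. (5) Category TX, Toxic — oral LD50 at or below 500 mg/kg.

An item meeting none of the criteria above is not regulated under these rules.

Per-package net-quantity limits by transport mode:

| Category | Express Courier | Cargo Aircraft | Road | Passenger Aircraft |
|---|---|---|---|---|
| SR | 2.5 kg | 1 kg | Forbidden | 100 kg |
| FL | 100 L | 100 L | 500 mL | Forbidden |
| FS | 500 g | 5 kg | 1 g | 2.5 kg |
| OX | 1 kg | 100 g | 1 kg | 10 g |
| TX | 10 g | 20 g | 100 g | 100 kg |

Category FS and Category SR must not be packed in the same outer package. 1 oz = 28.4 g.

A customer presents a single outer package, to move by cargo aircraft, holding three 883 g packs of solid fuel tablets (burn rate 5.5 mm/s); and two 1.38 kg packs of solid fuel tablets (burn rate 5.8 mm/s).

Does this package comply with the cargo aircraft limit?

No

Burn rate 5.5 mm/s meets the Category FS criterion (Flammable Solid), so the solid fuel tablets are Category FS.
The solid fuel tablets have burn rate 5.8 mm/s, which is > 2.2 mm/s, so they are Category FS (Flammable Solid).
Total Category FS: (three 883 g packs = 2.649 kg) + (two 1.38 kg packs = 2.76 kg) = 5.409 kg.
5.409 kg exceeds the cargo aircraft limit of 5 kg for Category FS.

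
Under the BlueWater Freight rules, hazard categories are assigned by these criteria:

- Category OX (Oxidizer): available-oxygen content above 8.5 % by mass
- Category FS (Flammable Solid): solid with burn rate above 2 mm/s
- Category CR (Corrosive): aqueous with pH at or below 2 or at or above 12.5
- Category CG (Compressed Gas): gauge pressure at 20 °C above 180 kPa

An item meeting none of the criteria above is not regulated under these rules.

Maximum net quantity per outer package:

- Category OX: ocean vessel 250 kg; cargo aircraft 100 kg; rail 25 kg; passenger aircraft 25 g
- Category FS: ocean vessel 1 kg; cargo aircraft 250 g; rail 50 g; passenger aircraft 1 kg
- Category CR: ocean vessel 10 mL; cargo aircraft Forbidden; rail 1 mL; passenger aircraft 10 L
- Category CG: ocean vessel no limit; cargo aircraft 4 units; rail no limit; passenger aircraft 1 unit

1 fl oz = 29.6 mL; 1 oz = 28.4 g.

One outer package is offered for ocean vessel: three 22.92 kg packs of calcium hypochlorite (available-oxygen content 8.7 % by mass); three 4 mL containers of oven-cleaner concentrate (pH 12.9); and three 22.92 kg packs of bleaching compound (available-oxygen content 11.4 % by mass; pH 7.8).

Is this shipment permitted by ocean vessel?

Calcium hypochlorite: available-oxygen content 8.7 % by mass > 8.5 % by mass → Category OX (Oxidizer).
Oven-cleaner concentrate: pH 12.9 ≥ 12.5 → Category CR (Corrosive).
Bleaching compound: available-oxygen content 11.4 % by mass > 8.5 % by mass → Category OX (Oxidizer).
Category OX net quantity: (three 22.92 kg packs = 68.76 kg) + (three 22.92 kg packs = 68.76 kg) = 137.52 kg.
That is within the Category OX ocean vessel limit of 250 kg.
Category CR quantity: three 4 mL containers = 12 mL.
12 mL > 10 mL (ocean vessel limit, Category CR) — over the limit.

No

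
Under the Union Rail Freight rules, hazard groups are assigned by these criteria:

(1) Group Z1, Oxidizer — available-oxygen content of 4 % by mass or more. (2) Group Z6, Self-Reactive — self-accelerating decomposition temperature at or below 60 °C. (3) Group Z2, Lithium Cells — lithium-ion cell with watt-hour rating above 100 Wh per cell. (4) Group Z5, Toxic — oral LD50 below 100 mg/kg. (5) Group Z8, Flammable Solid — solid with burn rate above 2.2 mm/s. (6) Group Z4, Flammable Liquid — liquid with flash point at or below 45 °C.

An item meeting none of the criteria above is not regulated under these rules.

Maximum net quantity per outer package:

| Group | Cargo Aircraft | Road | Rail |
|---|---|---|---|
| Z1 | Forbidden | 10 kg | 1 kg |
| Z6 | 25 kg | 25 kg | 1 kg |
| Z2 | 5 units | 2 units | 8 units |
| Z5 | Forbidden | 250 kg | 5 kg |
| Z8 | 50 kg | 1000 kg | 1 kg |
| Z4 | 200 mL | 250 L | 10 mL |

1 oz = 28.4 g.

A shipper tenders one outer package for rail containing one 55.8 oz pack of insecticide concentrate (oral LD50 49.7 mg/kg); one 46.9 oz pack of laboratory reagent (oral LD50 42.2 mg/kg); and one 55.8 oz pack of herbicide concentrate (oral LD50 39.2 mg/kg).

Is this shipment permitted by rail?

Yes

The insecticide concentrate has oral LD50 49.7 mg/kg, which is < 100 mg/kg, so it is Group Z5 (Toxic).
With oral LD50 42.2 mg/kg (< 100 mg/kg), the laboratory reagent falls in Group Z5.
The herbicide concentrate has oral LD50 39.2 mg/kg, which is < 100 mg/kg, so it is Group Z5 (Toxic).
Group Z5 net quantity: (one 55.8 oz pack = 1584.72 g) + (one 46.9 oz pack = 1331.96 g) + (one 55.8 oz pack = 1584.72 g) = 4501.4 g.
That is within the Group Z5 rail limit of 5 kg.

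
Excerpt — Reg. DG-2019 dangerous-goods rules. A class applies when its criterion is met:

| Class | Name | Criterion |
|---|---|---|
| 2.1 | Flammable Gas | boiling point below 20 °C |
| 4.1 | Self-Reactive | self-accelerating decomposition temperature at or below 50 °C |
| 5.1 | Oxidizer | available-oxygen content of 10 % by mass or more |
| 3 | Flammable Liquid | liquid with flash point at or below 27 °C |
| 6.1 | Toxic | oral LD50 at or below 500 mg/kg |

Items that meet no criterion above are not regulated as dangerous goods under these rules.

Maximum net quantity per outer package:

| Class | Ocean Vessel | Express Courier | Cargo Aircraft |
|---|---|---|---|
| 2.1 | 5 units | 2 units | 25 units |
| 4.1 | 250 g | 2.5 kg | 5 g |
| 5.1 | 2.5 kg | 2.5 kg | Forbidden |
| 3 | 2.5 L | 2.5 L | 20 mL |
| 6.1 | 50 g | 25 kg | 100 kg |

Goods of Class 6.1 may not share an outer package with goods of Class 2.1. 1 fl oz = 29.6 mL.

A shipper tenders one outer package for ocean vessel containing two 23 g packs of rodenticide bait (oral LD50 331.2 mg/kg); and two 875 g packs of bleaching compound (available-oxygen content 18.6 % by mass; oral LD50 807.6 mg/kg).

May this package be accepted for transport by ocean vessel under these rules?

With oral LD50 331.2 mg/kg (≤ 500 mg/kg), the rodenticide bait falls in Class 6.1.
The bleaching compound has available-oxygen content 18.6 % by mass, which is ≥ 10 % by mass, so it is Class 5.1 (Oxidizer).
Class 6.1 quantity: two 23 g packs = 46 g.
That is within the Class 6.1 ocean vessel limit of 50 g.
Class 5.1 quantity: two 875 g packs = 1.75 kg.
1.75 kg is within the ocean vessel limit of 2.5 kg for Class 5.1.
The segregation rule (Class 6.1 with Class 2.1) does not apply to Class 6.1 with Class 5.1.
Every hazard class is within its ocean vessel limit and no segregation rule is violated.

Yes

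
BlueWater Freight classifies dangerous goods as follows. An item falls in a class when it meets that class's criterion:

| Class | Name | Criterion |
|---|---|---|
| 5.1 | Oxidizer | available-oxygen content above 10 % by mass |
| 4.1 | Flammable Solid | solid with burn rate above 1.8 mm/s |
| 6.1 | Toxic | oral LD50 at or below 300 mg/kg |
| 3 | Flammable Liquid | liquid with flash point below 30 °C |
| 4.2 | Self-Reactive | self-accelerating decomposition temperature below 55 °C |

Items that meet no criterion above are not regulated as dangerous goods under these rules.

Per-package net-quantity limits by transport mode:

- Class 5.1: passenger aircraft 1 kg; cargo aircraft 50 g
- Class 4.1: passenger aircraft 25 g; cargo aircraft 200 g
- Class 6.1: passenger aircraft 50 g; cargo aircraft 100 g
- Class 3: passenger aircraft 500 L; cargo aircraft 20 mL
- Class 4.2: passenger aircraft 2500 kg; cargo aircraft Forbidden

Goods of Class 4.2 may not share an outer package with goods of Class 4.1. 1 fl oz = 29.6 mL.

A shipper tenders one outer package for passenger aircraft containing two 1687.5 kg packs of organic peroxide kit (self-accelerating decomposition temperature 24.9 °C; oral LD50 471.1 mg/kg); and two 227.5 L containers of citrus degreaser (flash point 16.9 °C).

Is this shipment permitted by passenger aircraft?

No

With self-accelerating decomposition temperature 24.9 °C (< 55 °C), the organic peroxide kit falls in Class 4.2.
Citrus degreaser: flash point 16.9 °C < 30 °C → Class 3 (Flammable Liquid).
Class 4.2 quantity: two 1687.5 kg packs = 3375 kg.
3375 kg exceeds the passenger aircraft limit of 2500 kg for Class 4.2.
Class 3 quantity: two 227.5 L containers = 455 L.
455 L is within the passenger aircraft limit of 500 L for Class 3.
The segregation rule (Class 4.2 with Class 4.1) does not apply to Class 4.2 with Class 3.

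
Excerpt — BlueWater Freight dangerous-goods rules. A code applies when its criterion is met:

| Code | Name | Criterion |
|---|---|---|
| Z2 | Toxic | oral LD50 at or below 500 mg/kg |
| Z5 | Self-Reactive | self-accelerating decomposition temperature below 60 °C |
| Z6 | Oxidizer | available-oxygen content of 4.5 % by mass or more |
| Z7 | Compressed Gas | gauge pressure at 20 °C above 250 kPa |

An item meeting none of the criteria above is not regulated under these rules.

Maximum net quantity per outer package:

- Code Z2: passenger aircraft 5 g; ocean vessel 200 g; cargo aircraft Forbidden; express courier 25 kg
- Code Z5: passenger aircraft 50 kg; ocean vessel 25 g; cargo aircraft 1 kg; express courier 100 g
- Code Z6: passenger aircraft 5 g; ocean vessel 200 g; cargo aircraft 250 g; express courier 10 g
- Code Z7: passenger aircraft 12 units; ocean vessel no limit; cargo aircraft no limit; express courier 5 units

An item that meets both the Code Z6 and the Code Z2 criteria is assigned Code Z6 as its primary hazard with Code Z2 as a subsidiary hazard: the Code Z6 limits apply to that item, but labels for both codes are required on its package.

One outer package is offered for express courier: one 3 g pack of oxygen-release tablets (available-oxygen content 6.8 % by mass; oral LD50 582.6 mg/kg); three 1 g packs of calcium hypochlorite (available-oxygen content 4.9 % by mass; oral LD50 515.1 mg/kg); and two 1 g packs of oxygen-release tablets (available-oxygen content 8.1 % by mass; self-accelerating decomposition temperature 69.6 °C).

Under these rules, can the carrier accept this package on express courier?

Yes

With available-oxygen content 6.8 % by mass (≥ 4.5 % by mass), the oxygen-release tablets fall in Code Z6.
Calcium hypochlorite: available-oxygen content 4.9 % by mass ≥ 4.5 % by mass → Code Z6 (Oxidizer).
The oxygen-release tablets have available-oxygen content 8.1 % by mass, which is ≥ 4.5 % by mass, so they are Code Z6 (Oxidizer).
Total Code Z6: 3 g + (three 1 g packs = 3 g) + (two 1 g packs = 2 g) = 8 g.
8 g is within the express courier limit of 10 g for Code Z6.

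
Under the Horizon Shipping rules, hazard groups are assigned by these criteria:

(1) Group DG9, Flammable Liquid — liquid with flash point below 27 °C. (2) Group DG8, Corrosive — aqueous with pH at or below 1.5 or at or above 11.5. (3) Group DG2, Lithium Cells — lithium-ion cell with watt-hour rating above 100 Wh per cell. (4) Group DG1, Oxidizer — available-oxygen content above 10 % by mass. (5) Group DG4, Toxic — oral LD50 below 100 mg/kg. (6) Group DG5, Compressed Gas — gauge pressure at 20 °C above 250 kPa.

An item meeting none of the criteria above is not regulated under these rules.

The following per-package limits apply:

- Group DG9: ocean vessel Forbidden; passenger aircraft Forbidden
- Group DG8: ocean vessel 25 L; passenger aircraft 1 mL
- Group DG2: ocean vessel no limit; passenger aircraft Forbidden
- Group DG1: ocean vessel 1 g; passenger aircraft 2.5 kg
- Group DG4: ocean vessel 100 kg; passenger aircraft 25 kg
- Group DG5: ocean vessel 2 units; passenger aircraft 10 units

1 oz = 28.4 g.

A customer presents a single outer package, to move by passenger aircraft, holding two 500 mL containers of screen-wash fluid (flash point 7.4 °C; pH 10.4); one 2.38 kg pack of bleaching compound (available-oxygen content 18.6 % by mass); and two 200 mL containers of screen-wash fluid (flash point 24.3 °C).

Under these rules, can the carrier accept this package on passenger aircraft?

No

Screen-wash fluid: flash point 7.4 °C < 27 °C → Group DG9 (Flammable Liquid).
Bleaching compound: available-oxygen content 18.6 % by mass > 10 % by mass → Group DG1 (Oxidizer).
Flash point 24.3 °C meets the Group DG9 criterion (Flammable Liquid), so the screen-wash fluid is Group DG9.
Total Group DG9: (two 500 mL containers = 1 L) + (two 200 mL containers = 400 mL) = 1.4 L.
By passenger aircraft, Group DG9 is Forbidden regardless of quantity.
Group DG1 quantity: 2.38 kg.
2.38 kg ≤ 2.5 kg (passenger aircraft limit, Group DG1) — within limit.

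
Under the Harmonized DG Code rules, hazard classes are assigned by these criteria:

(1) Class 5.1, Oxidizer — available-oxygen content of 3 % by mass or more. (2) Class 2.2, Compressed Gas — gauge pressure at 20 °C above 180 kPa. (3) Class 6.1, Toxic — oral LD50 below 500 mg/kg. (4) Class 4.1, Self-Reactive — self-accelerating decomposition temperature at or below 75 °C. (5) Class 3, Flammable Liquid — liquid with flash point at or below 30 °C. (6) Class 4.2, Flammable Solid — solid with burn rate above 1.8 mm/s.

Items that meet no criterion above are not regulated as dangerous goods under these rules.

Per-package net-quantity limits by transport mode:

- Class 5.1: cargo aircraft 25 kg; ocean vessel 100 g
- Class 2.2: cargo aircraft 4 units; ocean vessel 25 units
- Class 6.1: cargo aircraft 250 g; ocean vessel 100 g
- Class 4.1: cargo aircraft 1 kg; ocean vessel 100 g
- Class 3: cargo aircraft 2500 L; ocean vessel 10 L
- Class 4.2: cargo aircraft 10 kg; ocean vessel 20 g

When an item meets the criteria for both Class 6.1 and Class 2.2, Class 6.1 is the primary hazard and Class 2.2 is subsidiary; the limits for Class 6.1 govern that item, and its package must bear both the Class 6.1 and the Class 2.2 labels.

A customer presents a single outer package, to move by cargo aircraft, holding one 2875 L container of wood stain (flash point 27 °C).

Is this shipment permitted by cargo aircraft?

Flash point 27 °C meets the Class 3 criterion (Flammable Liquid), so the wood stain is Class 3.
Class 3 quantity: 2875 L.
2875 L exceeds the cargo aircraft limit of 2500 L for Class 3.

No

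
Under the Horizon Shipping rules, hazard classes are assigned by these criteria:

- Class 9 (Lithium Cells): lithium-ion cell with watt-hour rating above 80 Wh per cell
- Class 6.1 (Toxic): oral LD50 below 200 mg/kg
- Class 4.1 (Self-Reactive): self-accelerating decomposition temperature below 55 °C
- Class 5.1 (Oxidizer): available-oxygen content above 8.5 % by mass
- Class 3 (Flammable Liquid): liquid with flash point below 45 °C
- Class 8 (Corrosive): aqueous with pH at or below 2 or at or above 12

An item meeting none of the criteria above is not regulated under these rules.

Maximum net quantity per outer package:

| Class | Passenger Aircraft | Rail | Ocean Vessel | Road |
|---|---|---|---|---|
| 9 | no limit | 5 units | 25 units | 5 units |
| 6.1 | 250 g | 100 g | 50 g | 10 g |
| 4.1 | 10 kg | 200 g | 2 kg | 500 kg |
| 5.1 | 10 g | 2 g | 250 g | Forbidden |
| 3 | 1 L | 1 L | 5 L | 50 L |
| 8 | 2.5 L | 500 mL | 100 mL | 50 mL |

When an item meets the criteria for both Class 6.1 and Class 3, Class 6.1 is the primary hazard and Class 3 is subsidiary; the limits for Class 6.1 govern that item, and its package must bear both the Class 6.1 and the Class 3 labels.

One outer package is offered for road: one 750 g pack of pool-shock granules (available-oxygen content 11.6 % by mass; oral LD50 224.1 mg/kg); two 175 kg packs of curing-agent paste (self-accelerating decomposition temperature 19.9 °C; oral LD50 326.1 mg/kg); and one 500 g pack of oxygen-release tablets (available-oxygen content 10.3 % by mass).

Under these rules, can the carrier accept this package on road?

Pool-shock granules: available-oxygen content 11.6 % by mass > 8.5 % by mass → Class 5.1 (Oxidizer).
The curing-agent paste has self-accelerating decomposition temperature 19.9 °C, which is < 55 °C, so it is Class 4.1 (Self-Reactive).
Available-oxygen content 10.3 % by mass meets the Class 5.1 criterion (Oxidizer), so the oxygen-release tablets are Class 5.1.
Total Class 5.1: 750 g + 500 g = 1.25 kg.
By road, Class 5.1 is Forbidden regardless of quantity.
Class 4.1 quantity: two 175 kg packs = 350 kg.
That is within the Class 4.1 road limit of 500 kg.

No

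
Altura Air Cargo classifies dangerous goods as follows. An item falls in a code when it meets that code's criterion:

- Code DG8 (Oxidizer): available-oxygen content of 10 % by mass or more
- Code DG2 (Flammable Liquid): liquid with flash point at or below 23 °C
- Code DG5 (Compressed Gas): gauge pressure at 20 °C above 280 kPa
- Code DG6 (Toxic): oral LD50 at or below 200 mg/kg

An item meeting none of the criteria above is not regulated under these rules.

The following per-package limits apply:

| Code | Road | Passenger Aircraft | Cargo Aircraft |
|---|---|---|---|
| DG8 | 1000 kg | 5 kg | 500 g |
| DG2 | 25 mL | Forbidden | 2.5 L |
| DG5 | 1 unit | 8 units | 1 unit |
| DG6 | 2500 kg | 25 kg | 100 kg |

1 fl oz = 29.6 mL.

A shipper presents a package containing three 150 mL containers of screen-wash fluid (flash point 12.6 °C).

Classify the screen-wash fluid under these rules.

Flash point 12.6 °C meets the Code DG2 criterion (Flammable Liquid), so the screen-wash fluid is Code DG2.

Code DG2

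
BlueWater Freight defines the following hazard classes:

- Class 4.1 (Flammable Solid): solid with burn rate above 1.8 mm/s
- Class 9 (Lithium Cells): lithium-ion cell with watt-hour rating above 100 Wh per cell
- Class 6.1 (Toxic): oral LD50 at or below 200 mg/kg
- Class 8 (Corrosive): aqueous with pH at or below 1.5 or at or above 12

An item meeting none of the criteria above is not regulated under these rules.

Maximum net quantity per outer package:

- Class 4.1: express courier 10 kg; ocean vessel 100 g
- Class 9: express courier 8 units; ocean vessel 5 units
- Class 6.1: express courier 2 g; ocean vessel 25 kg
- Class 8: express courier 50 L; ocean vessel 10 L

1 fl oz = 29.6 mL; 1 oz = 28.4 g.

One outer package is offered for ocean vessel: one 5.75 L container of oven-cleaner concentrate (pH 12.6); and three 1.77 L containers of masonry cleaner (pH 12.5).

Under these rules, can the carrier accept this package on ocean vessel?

Oven-cleaner concentrate: pH 12.6 ≥ 12 → Class 8 (Corrosive).
With pH 12.5 (≥ 12), the masonry cleaner falls in Class 8.
Class 8 net quantity: 5.75 L + (three 1.77 L containers = 5.31 L) = 11.06 L.
11.06 L > 10 L (ocean vessel limit, Class 8) — over the limit.

No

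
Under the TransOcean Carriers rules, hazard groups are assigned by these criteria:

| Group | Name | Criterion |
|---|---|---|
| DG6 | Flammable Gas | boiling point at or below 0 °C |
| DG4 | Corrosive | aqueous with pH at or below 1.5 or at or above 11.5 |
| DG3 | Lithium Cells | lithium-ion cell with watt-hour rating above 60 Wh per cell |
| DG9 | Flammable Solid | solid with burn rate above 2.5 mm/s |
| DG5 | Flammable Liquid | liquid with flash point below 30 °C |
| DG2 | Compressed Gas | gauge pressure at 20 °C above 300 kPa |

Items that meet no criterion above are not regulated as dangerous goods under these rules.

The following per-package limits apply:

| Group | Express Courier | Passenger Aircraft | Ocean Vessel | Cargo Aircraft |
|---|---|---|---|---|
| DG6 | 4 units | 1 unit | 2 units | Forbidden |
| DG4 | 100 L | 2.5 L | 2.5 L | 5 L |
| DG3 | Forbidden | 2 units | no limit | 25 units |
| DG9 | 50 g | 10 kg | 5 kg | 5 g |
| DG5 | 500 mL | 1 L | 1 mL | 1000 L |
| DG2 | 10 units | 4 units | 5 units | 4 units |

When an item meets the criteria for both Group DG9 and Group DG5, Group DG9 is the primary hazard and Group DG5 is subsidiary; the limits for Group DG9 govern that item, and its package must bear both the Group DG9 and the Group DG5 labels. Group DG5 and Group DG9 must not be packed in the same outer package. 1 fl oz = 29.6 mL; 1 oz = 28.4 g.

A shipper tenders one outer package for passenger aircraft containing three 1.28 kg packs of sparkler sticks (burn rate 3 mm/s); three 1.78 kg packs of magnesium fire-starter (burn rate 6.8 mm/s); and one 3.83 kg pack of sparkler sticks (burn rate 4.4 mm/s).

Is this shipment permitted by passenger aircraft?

No

Burn rate 3 mm/s meets the Group DG9 criterion (Flammable Solid), so the sparkler sticks are Group DG9.
With burn rate 6.8 mm/s (> 2.5 mm/s), the magnesium fire-starter falls in Group DG9.
Sparkler sticks: burn rate 4.4 mm/s > 2.5 mm/s → Group DG9 (Flammable Solid).
Total Group DG9: (three 1.28 kg packs = 3.84 kg) + (three 1.78 kg packs = 5.34 kg) + 3.83 kg = 13.01 kg.
That exceeds the Group DG9 passenger aircraft limit of 10 kg.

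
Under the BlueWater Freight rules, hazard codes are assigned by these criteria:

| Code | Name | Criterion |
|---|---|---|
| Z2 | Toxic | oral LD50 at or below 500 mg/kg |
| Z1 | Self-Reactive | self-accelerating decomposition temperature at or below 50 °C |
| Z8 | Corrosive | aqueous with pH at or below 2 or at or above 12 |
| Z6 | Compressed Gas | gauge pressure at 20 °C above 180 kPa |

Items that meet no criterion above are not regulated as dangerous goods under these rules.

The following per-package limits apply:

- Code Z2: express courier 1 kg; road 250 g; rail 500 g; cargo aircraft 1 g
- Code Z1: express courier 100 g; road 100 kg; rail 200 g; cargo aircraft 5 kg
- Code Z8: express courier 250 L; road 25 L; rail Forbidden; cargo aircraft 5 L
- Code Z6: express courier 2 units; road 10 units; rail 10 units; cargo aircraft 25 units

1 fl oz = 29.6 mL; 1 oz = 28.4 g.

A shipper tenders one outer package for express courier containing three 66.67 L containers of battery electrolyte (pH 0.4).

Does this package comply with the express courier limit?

Yes

With pH 0.4 (≤ 2), the battery electrolyte falls in Code Z8.
Code Z8 quantity: three 66.67 L containers = 200.01 L.
200.01 L ≤ 250 L (express courier limit, Code Z8) — within limit.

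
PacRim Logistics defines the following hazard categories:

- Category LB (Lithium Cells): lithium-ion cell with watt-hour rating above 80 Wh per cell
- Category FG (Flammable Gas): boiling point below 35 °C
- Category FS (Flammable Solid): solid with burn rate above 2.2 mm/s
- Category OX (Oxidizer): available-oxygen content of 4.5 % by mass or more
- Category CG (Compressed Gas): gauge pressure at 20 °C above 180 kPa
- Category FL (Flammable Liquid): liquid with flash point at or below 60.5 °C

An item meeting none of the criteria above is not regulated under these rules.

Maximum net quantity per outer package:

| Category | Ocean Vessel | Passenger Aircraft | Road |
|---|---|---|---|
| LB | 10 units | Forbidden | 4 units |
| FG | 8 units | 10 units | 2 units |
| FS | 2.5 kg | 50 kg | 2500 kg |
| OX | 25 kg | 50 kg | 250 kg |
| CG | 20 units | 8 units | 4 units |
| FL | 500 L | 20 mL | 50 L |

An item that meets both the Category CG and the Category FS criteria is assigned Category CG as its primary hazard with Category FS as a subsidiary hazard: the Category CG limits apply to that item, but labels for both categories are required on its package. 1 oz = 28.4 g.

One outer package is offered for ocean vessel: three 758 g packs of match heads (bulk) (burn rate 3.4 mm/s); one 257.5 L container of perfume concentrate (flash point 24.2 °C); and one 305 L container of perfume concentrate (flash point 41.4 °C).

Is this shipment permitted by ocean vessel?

The match heads (bulk) have burn rate 3.4 mm/s, which is > 2.2 mm/s, so they are Category FS (Flammable Solid).
With flash point 24.2 °C (≤ 60.5 °C), the perfume concentrate falls in Category FL.
With flash point 41.4 °C (≤ 60.5 °C), the perfume concentrate falls in Category FL.
Total Category FL: 257.5 L + 305 L = 562.5 L.
That exceeds the Category FL ocean vessel limit of 500 L.
Category FS quantity: three 758 g packs = 2.274 kg.
2.274 kg is within the ocean vessel limit of 2.5 kg for Category FS.

No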